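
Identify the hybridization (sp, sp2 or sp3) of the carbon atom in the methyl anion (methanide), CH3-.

sp3

Three σ bonds + one lone pair = steric number 4 → sp3, pyramidal.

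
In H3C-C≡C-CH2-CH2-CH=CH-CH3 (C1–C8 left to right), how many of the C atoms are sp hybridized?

C1: sp3
C2: sp ✓
C3: sp ✓
C4: sp3
C5: sp3
C6: sp2
C7: sp2
C8: sp3
C2, C3 → 2 sp carbons.

2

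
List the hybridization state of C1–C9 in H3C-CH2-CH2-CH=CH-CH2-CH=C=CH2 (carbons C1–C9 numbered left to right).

C1: 4 σ bonds; 4 regions of electron density → sp3.
C2 — 4 σ bonds. Steric number 4, so sp3.
C3 is sp3: 4 σ bonds, 4 electron-density regions.
C4: 3 σ bonds, plus one π bond — 3 electron domains, sp2.
C5 carries 3 σ bonds, plus one π bond, giving a steric number of 3, so it is sp2.
C6 carries 4 σ bonds, giving a steric number of 4, so it is sp3.
C7 is sp2: 3 σ bonds, plus one π bond, 3 electron-density regions.
C8 is sp: 2 σ bonds, plus two π bonds, 2 electron-density regions.
C9 — 3 σ bonds, plus one π bond. Steric number 3, so sp2.

C1 sp3, C2 sp3, C3 sp3, C4 sp2, C5 sp2, C6 sp3, C7 sp2, C8 sp, C9 sp2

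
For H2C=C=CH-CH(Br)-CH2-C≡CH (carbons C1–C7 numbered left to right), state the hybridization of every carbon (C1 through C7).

C1 — 3 σ bonds, plus one π bond. Steric number 3, so sp2.
C2: 2 σ bonds, plus two π bonds — 2 electron domains, sp.
C3: 3 σ bonds, plus one π bond; 3 regions of electron density → sp2.
C4 has 4 σ bonds: steric number 4 → sp3.
C5 (4 σ bonds) has steric number 4: sp3.
C6: 2 σ bonds, plus two π bonds; 2 regions of electron density → sp.
C7: 2 σ bonds, plus two π bonds; 2 regions of electron density → sp.

C1 sp2, C2 sp, C3 sp2, C4 sp3, C5 sp3, C6 sp, C7 sp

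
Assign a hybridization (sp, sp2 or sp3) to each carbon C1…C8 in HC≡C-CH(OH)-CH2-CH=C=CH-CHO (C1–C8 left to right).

C1 sp, C2 sp, C3 sp3, C4 sp3, C5 sp2, C6 sp, C7 sp2, C8 sp2

C1: 2 σ bonds, plus two π bonds — 2 electron domains, sp.
C2: 2 σ bonds, plus two π bonds; 2 regions of electron density → sp.
C3: 4 σ bonds; 4 regions of electron density → sp3.
C4 — 4 σ bonds. Steric number 4, so sp3.
C5 has 3 σ bonds, plus one π bond: steric number 3 → sp2.
C6: 2 σ bonds, plus two π bonds; 2 regions of electron density → sp.
C7: 3 σ bonds, plus one π bond; 3 regions of electron density → sp2.
C8: 3 σ bonds, plus one π bond; 3 regions of electron density → sp2.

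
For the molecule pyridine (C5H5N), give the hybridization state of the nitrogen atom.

N has two σ bonds and one lone pair in the ring plane (steric number 3 → sp2); its p orbital contributes one electron to the aromatic π system via the C=N double bond.

sp2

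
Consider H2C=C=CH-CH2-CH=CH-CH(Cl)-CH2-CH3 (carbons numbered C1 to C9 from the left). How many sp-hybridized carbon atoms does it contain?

C1: sp2
C2: sp ✓
C3: sp2
C4: sp3
C5: sp2
C6: sp2
C7: sp3
C8: sp3
C9: sp3
C2 → 1 sp carbon.

1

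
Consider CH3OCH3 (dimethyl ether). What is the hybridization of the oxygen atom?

sp³

Two σ bonds + two lone pairs = steric number 4 → sp3.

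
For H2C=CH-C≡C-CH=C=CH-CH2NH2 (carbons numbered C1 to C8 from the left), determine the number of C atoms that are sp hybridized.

C1: sp2
C2: sp2
C3: sp ✓
C4: sp ✓
C5: sp2
C6: sp ✓
C7: sp2
C8: sp3
C3, C4, C6 → 3 sp carbons.

3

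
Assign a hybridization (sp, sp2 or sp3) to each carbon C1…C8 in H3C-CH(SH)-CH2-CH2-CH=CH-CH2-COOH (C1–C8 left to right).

C1 sp3, C2 sp3, C3 sp3, C4 sp3, C5 sp2, C6 sp2, C7 sp3, C8 sp2

C1 is sp3: 4 σ bonds, 4 electron-density regions.
C2: 4 σ bonds; 4 regions of electron density → sp3.
C3 — 4 σ bonds. Steric number 4, so sp3.
C4: 4 σ bonds; 4 regions of electron density → sp3.
C5 (3 σ bonds, plus one π bond) has steric number 3: sp2.
C6: 3 σ bonds, plus one π bond; 3 regions of electron density → sp2.
C7 has 4 σ bonds: steric number 4 → sp3.
C8 (3 σ bonds, plus one π bond) has steric number 3: sp2.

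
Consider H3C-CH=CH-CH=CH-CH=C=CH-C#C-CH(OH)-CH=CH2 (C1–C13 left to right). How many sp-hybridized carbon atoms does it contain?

3

C1: sp3
C2: sp2
C3: sp2
C4: sp2
C5: sp2
C6: sp2
C7: sp ✓
C8: sp2
C9: sp ✓
C10: sp ✓
C11: sp3
C12: sp2
C13: sp2
C7, C9, C10 → 3 sp carbons.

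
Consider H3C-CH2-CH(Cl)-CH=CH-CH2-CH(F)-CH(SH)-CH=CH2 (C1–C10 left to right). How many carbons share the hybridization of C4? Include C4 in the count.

4

C4 is sp2 (one π bond).
C1: sp3
C2: sp3
C3: sp3
C4: sp2 ✓
C5: sp2 ✓
C6: sp3
C7: sp3
C8: sp3
C9: sp2 ✓
C10: sp2 ✓
4 carbons are sp2.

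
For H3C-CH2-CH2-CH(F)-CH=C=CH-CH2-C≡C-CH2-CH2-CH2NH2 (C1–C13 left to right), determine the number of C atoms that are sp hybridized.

3

C1: sp3
C2: sp3
C3: sp3
C4: sp3
C5: sp2
C6: sp ✓
C7: sp2
C8: sp3
C9: sp ✓
C10: sp ✓
C11: sp3
C12: sp3
C13: sp3
C6, C9, C10 → 3 sp carbons.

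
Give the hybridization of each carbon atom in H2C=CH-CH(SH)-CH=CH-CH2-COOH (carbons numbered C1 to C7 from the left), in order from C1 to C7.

C1 sp2, C2 sp2, C3 sp3, C4 sp2, C5 sp2, C6 sp3, C7 sp2

C1 has 3 σ bonds, plus one π bond: steric number 3 → sp2.
C2 (3 σ bonds, plus one π bond) has steric number 3: sp2.
C3 is sp3: 4 σ bonds, 4 electron-density regions.
C4 carries 3 σ bonds, plus one π bond, giving a steric number of 3, so it is sp2.
C5: 3 σ bonds, plus one π bond; 3 regions of electron density → sp2.
C6: 4 σ bonds — 4 electron domains, sp3.
C7 (3 σ bonds, plus one π bond) has steric number 3: sp2.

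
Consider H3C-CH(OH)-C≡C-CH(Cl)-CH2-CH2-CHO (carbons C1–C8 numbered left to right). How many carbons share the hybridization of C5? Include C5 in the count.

C5 is sp3 (only σ bonds).
C1: sp3 ✓
C2: sp3 ✓
C3: sp
C4: sp
C5: sp3 ✓
C6: sp3 ✓
C7: sp3 ✓
C8: sp2
5 carbons are sp3.

5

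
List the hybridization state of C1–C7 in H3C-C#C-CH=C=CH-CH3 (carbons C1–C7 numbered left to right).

C1 sp3, C2 sp, C3 sp, C4 sp2, C5 sp, C6 sp2, C7 sp3

C1 (4 σ bonds) has steric number 4: sp3.
C2: 2 σ bonds, plus two π bonds — 2 electron domains, sp.
C3: 2 σ bonds, plus two π bonds — 2 electron domains, sp.
C4 carries 3 σ bonds, plus one π bond, giving a steric number of 3, so it is sp2.
C5 carries 2 σ bonds, plus two π bonds, giving a steric number of 2, so it is sp.
C6 is sp2: 3 σ bonds, plus one π bond, 3 electron-density regions.
C7 (4 σ bonds) has steric number 4: sp3.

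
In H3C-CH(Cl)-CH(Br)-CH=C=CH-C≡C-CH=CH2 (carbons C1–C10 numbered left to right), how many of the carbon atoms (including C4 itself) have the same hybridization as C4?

C4 is sp2 (one π bond).
C1: sp3
C2: sp3
C3: sp3
C4: sp2 ✓
C5: sp
C6: sp2 ✓
C7: sp
C8: sp
C9: sp2 ✓
C10: sp2 ✓
4 carbons are sp2.

4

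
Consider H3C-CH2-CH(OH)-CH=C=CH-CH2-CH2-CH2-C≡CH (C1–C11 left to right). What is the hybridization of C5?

sp

C5: 2 σ bonds, plus two π bonds — 2 electron domains, sp.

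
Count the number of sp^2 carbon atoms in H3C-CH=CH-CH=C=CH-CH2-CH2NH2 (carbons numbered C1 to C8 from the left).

4

C1: sp3
C2: sp2 ✓
C3: sp2 ✓
C4: sp2 ✓
C5: sp
C6: sp2 ✓
C7: sp3
C8: sp3
C2, C3, C4, C6 → 4 sp2 carbons.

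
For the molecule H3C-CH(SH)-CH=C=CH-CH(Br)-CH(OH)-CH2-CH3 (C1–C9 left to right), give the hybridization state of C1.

C1: 4 σ bonds — 4 electron domains, sp3.

sp3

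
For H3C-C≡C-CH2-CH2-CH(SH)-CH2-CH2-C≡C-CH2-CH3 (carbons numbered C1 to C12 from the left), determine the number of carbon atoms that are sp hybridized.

C1: sp3
C2: sp ✓
C3: sp ✓
C4: sp3
C5: sp3
C6: sp3
C7: sp3
C8: sp3
C9: sp ✓
C10: sp ✓
C11: sp3
C12: sp3
C2, C3, C9, C10 → 4 sp carbons.

4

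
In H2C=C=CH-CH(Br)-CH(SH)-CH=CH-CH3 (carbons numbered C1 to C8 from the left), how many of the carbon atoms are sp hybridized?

C1: sp2
C2: sp ✓
C3: sp2
C4: sp3
C5: sp3
C6: sp2
C7: sp2
C8: sp3
C2 → 1 sp carbon.

1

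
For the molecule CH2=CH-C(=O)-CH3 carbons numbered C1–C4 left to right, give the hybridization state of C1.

sp²

C1 carries 3 σ bonds, plus one π bond, giving a steric number of 3, so it is sp2.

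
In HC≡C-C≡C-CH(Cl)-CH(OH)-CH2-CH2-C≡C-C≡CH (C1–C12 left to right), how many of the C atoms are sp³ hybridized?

4

C1: sp
C2: sp
C3: sp
C4: sp
C5: sp3 ✓
C6: sp3 ✓
C7: sp3 ✓
C8: sp3 ✓
C9: sp
C10: sp
C11: sp
C12: sp
C5, C6, C7, C8 → 4 sp3 carbons.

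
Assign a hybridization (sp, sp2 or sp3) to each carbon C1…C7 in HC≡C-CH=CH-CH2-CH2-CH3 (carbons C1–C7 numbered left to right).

C1 sp, C2 sp, C3 sp2, C4 sp2, C5 sp3, C6 sp3, C7 sp3

C1 (2 σ bonds, plus two π bonds) has steric number 2: sp.
C2: 2 σ bonds, plus two π bonds; 2 regions of electron density → sp.
C3 — 3 σ bonds, plus one π bond. Steric number 3, so sp2.
C4 (3 σ bonds, plus one π bond) has steric number 3: sp2.
C5 is sp3: 4 σ bonds, 4 electron-density regions.
C6: 4 σ bonds; 4 regions of electron density → sp3.
C7 — 4 σ bonds. Steric number 4, so sp3.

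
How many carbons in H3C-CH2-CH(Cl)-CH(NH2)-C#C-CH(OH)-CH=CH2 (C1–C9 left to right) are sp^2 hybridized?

2

C1: sp3
C2: sp3
C3: sp3
C4: sp3
C5: sp
C6: sp
C7: sp3
C8: sp2 ✓
C9: sp2 ✓
C8, C9 → 2 sp2 carbons.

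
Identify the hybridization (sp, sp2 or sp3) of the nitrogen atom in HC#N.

sp

The nitrogen atom: 1 σ bond and 1 lone pair, plus two π bonds — 2 electron domains, sp.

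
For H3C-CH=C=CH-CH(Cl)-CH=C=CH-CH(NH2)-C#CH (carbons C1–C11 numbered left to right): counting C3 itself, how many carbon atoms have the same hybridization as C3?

C3 is sp (two π bonds).
C1: sp3
C2: sp2
C3: sp ✓
C4: sp2
C5: sp3
C6: sp2
C7: sp ✓
C8: sp2
C9: sp3
C10: sp ✓
C11: sp ✓
4 carbons are sp.

4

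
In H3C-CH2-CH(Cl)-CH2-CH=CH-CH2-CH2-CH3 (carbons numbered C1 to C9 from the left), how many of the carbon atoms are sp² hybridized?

2

C1: sp3
C2: sp3
C3: sp3
C4: sp3
C5: sp2 ✓
C6: sp2 ✓
C7: sp3
C8: sp3
C9: sp3
C5, C6 → 2 sp2 carbons.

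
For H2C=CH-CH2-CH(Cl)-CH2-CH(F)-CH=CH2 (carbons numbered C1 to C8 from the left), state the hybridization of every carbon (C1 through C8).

C1: 3 σ bonds, plus one π bond — 3 electron domains, sp2.
C2 (3 σ bonds, plus one π bond) has steric number 3: sp2.
C3 (4 σ bonds) has steric number 4: sp3.
C4 — 4 σ bonds. Steric number 4, so sp3.
C5 — 4 σ bonds. Steric number 4, so sp3.
C6 is sp3: 4 σ bonds, 4 electron-density regions.
C7: 3 σ bonds, plus one π bond; 3 regions of electron density → sp2.
C8: 3 σ bonds, plus one π bond — 3 electron domains, sp2.

C1 sp2, C2 sp2, C3 sp3, C4 sp3, C5 sp3, C6 sp3, C7 sp2, C8 sp2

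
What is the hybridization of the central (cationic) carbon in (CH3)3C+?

Three σ bonds and an empty p orbital; no lone pair → steric number 3 → sp2 and planar.

sp2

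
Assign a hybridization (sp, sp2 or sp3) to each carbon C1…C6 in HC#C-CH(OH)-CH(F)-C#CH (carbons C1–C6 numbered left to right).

C1 sp, C2 sp, C3 sp3, C4 sp3, C5 sp, C6 sp

C1: 2 σ bonds, plus two π bonds — 2 electron domains, sp.
C2: 2 σ bonds, plus two π bonds — 2 electron domains, sp.
C3 (4 σ bonds) has steric number 4: sp3.
C4 (4 σ bonds) has steric number 4: sp3.
C5 — 2 σ bonds, plus two π bonds. Steric number 2, so sp.
C6: 2 σ bonds, plus two π bonds — 2 electron domains, sp.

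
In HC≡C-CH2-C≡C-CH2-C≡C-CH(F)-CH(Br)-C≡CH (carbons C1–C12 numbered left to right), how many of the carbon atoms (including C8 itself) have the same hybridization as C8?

8

C8 is sp (two π bonds).
C1: sp ✓
C2: sp ✓
C3: sp3
C4: sp ✓
C5: sp ✓
C6: sp3
C7: sp ✓
C8: sp ✓
C9: sp3
C10: sp3
C11: sp ✓
C12: sp ✓
8 carbons are sp.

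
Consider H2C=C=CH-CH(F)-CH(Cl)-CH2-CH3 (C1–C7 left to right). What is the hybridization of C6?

C6 carries 4 σ bonds, giving a steric number of 4, so it is sp3.

sp3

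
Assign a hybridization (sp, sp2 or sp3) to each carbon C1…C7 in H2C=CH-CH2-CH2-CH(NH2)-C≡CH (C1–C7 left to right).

C1 sp2, C2 sp2, C3 sp3, C4 sp3, C5 sp3, C6 sp, C7 sp

C1: 3 σ bonds, plus one π bond; 3 regions of electron density → sp2.
C2 carries 3 σ bonds, plus one π bond, giving a steric number of 3, so it is sp2.
C3: 4 σ bonds — 4 electron domains, sp3.
C4: 4 σ bonds — 4 electron domains, sp3.
C5 — 4 σ bonds. Steric number 4, so sp3.
C6 is sp: 2 σ bonds, plus two π bonds, 2 electron-density regions.
C7 is sp: 2 σ bonds, plus two π bonds, 2 electron-density regions.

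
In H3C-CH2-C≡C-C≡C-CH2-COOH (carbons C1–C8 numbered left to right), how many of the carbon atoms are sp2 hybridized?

C1: sp3
C2: sp3
C3: sp
C4: sp
C5: sp
C6: sp
C7: sp3
C8: sp2 ✓
C8 → 1 sp2 carbon.

1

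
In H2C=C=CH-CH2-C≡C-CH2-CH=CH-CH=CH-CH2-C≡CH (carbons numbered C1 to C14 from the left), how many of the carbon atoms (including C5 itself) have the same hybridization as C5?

C5 is sp (two π bonds).
C1: sp2
C2: sp ✓
C3: sp2
C4: sp3
C5: sp ✓
C6: sp ✓
C7: sp3
C8: sp2
C9: sp2
C10: sp2
C11: sp2
C12: sp3
C13: sp ✓
C14: sp ✓
5 carbons are sp.

5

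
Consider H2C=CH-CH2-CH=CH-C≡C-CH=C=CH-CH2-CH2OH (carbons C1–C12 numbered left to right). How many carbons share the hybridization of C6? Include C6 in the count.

C6 is sp (two π bonds).
C1: sp2
C2: sp2
C3: sp3
C4: sp2
C5: sp2
C6: sp ✓
C7: sp ✓
C8: sp2
C9: sp ✓
C10: sp2
C11: sp3
C12: sp3
3 carbons are sp.

3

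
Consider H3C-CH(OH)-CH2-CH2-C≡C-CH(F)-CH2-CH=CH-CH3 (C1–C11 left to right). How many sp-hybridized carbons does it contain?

2

C1: sp3
C2: sp3
C3: sp3
C4: sp3
C5: sp ✓
C6: sp ✓
C7: sp3
C8: sp3
C9: sp2
C10: sp2
C11: sp3
C5, C6 → 2 sp carbons.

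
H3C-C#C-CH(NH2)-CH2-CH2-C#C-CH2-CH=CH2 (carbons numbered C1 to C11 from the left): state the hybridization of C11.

C11 has 3 σ bonds, plus one π bond: steric number 3 → sp2.

sp^2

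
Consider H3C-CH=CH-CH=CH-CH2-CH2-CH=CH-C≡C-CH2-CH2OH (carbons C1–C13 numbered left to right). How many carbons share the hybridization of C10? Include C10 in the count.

C10 is sp (two π bonds).
C1: sp3
C2: sp2
C3: sp2
C4: sp2
C5: sp2
C6: sp3
C7: sp3
C8: sp2
C9: sp2
C10: sp ✓
C11: sp ✓
C12: sp3
C13: sp3
2 carbons are sp.

2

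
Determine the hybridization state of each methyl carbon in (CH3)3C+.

Each methyl carbon (4 σ bonds) has steric number 4: sp3.

sp³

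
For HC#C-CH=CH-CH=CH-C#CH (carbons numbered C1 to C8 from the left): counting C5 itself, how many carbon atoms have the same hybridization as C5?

C5 is sp2 (one π bond).
C1: sp
C2: sp
C3: sp2 ✓
C4: sp2 ✓
C5: sp2 ✓
C6: sp2 ✓
C7: sp
C8: sp
4 carbons are sp2.

4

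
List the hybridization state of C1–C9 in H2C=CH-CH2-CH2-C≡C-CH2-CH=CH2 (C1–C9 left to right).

C1 carries 3 σ bonds, plus one π bond, giving a steric number of 3, so it is sp2.
C2: 3 σ bonds, plus one π bond — 3 electron domains, sp2.
C3: 4 σ bonds; 4 regions of electron density → sp3.
C4 (4 σ bonds) has steric number 4: sp3.
C5: 2 σ bonds, plus two π bonds; 2 regions of electron density → sp.
C6 is sp: 2 σ bonds, plus two π bonds, 2 electron-density regions.
C7: 4 σ bonds — 4 electron domains, sp3.
C8: 3 σ bonds, plus one π bond; 3 regions of electron density → sp2.
C9 — 3 σ bonds, plus one π bond. Steric number 3, so sp2.

C1 sp2, C2 sp2, C3 sp3, C4 sp3, C5 sp, C6 sp, C7 sp3, C8 sp2, C9 sp2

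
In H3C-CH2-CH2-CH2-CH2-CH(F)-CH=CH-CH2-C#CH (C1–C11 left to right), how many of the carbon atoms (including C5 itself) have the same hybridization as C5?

C5 is sp3 (only σ bonds).
C1: sp3 ✓
C2: sp3 ✓
C3: sp3 ✓
C4: sp3 ✓
C5: sp3 ✓
C6: sp3 ✓
C7: sp2
C8: sp2
C9: sp3 ✓
C10: sp
C11: sp
7 carbons are sp3.

7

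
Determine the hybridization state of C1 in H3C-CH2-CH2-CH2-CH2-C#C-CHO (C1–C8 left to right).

C1 carries 4 σ bonds, giving a steric number of 4, so it is sp3.

sp³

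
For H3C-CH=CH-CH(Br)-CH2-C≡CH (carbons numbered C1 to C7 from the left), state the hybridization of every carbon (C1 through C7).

C1 carries 4 σ bonds, giving a steric number of 4, so it is sp3.
C2 — 3 σ bonds, plus one π bond. Steric number 3, so sp2.
C3 carries 3 σ bonds, plus one π bond, giving a steric number of 3, so it is sp2.
C4 (4 σ bonds) has steric number 4: sp3.
C5 is sp3: 4 σ bonds, 4 electron-density regions.
C6 has 2 σ bonds, plus two π bonds: steric number 2 → sp.
C7 is sp: 2 σ bonds, plus two π bonds, 2 electron-density regions.

C1 sp3, C2 sp2, C3 sp2, C4 sp3, C5 sp3, C6 sp, C7 sp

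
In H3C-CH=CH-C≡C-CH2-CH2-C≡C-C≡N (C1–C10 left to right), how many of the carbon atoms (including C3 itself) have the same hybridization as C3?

C3 is sp2 (one π bond).
C1: sp3
C2: sp2 ✓
C3: sp2 ✓
C4: sp
C5: sp
C6: sp3
C7: sp3
C8: sp
C9: sp
C10: sp
2 carbons are sp2.

2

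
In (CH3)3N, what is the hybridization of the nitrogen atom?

The nitrogen atom is sp3: 3 σ bonds and 1 lone pair, 4 electron-density regions.

sp3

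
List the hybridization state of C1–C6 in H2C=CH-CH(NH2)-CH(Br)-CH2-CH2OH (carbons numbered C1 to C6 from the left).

C1 sp2, C2 sp2, C3 sp3, C4 sp3, C5 sp3, C6 sp3

C1: 3 σ bonds, plus one π bond; 3 regions of electron density → sp2.
C2 has 3 σ bonds, plus one π bond: steric number 3 → sp2.
C3: 4 σ bonds; 4 regions of electron density → sp3.
C4 (4 σ bonds) has steric number 4: sp3.
C5 — 4 σ bonds. Steric number 4, so sp3.
C6 is sp3: 4 σ bonds, 4 electron-density regions.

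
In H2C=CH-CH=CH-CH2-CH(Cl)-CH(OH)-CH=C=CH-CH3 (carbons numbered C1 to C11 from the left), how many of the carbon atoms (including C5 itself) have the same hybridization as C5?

4

C5 is sp3 (only σ bonds).
C1: sp2
C2: sp2
C3: sp2
C4: sp2
C5: sp3 ✓
C6: sp3 ✓
C7: sp3 ✓
C8: sp2
C9: sp
C10: sp2
C11: sp3 ✓
4 carbons are sp3.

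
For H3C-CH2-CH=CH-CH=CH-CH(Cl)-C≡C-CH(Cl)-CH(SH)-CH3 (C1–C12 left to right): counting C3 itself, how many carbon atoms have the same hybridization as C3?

4

C3 is sp2 (one π bond).
C1: sp3
C2: sp3
C3: sp2 ✓
C4: sp2 ✓
C5: sp2 ✓
C6: sp2 ✓
C7: sp3
C8: sp
C9: sp
C10: sp3
C11: sp3
C12: sp3
4 carbons are sp2.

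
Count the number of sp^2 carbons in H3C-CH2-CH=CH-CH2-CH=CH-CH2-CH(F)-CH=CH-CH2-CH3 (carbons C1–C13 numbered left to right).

6

C1: sp3
C2: sp3
C3: sp2 ✓
C4: sp2 ✓
C5: sp3
C6: sp2 ✓
C7: sp2 ✓
C8: sp3
C9: sp3
C10: sp2 ✓
C11: sp2 ✓
C12: sp3
C13: sp3
C3, C4, C6, C7, C10, C11 → 6 sp2 carbons.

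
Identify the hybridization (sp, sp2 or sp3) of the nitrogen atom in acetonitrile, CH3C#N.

N has one σ bond and one lone pair: steric number 2 → sp.

sp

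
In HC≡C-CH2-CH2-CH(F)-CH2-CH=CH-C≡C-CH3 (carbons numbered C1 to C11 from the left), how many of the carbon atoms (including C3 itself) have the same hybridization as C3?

C3 is sp3 (only σ bonds).
C1: sp
C2: sp
C3: sp3 ✓
C4: sp3 ✓
C5: sp3 ✓
C6: sp3 ✓
C7: sp2
C8: sp2
C9: sp
C10: sp
C11: sp3 ✓
5 carbons are sp3.

5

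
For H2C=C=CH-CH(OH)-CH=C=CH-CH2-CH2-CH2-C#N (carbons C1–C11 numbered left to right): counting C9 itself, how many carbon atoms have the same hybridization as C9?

4

C9 is sp3 (only σ bonds).
C1: sp2
C2: sp
C3: sp2
C4: sp3 ✓
C5: sp2
C6: sp
C7: sp2
C8: sp3 ✓
C9: sp3 ✓
C10: sp3 ✓
C11: sp
4 carbons are sp3.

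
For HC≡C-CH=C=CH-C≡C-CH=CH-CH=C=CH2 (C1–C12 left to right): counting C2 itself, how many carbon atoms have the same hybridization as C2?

C2 is sp (two π bonds).
C1: sp ✓
C2: sp ✓
C3: sp2
C4: sp ✓
C5: sp2
C6: sp ✓
C7: sp ✓
C8: sp2
C9: sp2
C10: sp2
C11: sp ✓
C12: sp2
6 carbons are sp.

6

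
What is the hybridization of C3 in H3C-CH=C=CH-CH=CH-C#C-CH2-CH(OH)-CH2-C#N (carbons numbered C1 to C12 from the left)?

C3 — 2 σ bonds, plus two π bonds. Steric number 2, so sp.

sp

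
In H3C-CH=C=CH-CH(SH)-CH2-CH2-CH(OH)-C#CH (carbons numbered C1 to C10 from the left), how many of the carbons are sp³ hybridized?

C1: sp3 ✓
C2: sp2
C3: sp
C4: sp2
C5: sp3 ✓
C6: sp3 ✓
C7: sp3 ✓
C8: sp3 ✓
C9: sp
C10: sp
C1, C5, C6, C7, C8 → 5 sp3 carbons.

5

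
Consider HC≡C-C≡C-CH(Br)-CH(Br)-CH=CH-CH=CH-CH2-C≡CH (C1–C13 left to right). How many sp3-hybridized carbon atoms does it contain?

3

C1: sp
C2: sp
C3: sp
C4: sp
C5: sp3 ✓
C6: sp3 ✓
C7: sp2
C8: sp2
C9: sp2
C10: sp2
C11: sp3 ✓
C12: sp
C13: sp
C5, C6, C11 → 3 sp3 carbons.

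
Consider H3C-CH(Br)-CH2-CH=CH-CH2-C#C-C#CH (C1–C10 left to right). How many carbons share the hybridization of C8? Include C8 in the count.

C8 is sp (two π bonds).
C1: sp3
C2: sp3
C3: sp3
C4: sp2
C5: sp2
C6: sp3
C7: sp ✓
C8: sp ✓
C9: sp ✓
C10: sp ✓
4 carbons are sp.

4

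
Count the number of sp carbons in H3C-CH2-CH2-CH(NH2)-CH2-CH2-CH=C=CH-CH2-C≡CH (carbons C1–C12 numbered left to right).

3

C1: sp3
C2: sp3
C3: sp3
C4: sp3
C5: sp3
C6: sp3
C7: sp2
C8: sp ✓
C9: sp2
C10: sp3
C11: sp ✓
C12: sp ✓
C8, C11, C12 → 3 sp carbons.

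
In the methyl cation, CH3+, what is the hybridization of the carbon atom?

Three σ bonds to H, empty p orbital → sp2, trigonal planar.

sp2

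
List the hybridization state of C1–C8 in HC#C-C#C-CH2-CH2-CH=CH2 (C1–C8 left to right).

C1 — 2 σ bonds, plus two π bonds. Steric number 2, so sp.
C2 is sp: 2 σ bonds, plus two π bonds, 2 electron-density regions.
C3 has 2 σ bonds, plus two π bonds: steric number 2 → sp.
C4 — 2 σ bonds, plus two π bonds. Steric number 2, so sp.
C5 — 4 σ bonds. Steric number 4, so sp3.
C6 has 4 σ bonds: steric number 4 → sp3.
C7 (3 σ bonds, plus one π bond) has steric number 3: sp2.
C8 (3 σ bonds, plus one π bond) has steric number 3: sp2.

C1 sp, C2 sp, C3 sp, C4 sp, C5 sp3, C6 sp3, C7 sp2, C8 sp2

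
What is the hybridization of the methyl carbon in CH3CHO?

sp^3

The methyl carbon is sp3: 4 σ bonds, 4 electron-density regions.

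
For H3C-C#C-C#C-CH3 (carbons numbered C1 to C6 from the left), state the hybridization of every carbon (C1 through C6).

C1 sp3, C2 sp, C3 sp, C4 sp, C5 sp, C6 sp3

C1: 4 σ bonds — 4 electron domains, sp3.
C2 — 2 σ bonds, plus two π bonds. Steric number 2, so sp.
C3 — 2 σ bonds, plus two π bonds. Steric number 2, so sp.
C4 — 2 σ bonds, plus two π bonds. Steric number 2, so sp.
C5 is sp: 2 σ bonds, plus two π bonds, 2 electron-density regions.
C6 — 4 σ bonds. Steric number 4, so sp3.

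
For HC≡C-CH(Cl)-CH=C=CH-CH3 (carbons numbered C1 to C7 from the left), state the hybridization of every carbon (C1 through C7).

C1 sp, C2 sp, C3 sp3, C4 sp2, C5 sp, C6 sp2, C7 sp3

C1 is sp: 2 σ bonds, plus two π bonds, 2 electron-density regions.
C2 carries 2 σ bonds, plus two π bonds, giving a steric number of 2, so it is sp.
C3 has 4 σ bonds: steric number 4 → sp3.
C4 (3 σ bonds, plus one π bond) has steric number 3: sp2.
C5: 2 σ bonds, plus two π bonds; 2 regions of electron density → sp.
C6: 3 σ bonds, plus one π bond — 3 electron domains, sp2.
C7 (4 σ bonds) has steric number 4: sp3.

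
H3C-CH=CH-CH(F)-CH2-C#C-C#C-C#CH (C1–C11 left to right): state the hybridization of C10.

sp

C10 — 2 σ bonds, plus two π bonds. Steric number 2, so sp.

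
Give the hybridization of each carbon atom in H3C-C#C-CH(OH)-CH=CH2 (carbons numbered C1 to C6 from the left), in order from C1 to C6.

C1 (4 σ bonds) has steric number 4: sp3.
C2: 2 σ bonds, plus two π bonds — 2 electron domains, sp.
C3: 2 σ bonds, plus two π bonds; 2 regions of electron density → sp.
C4 carries 4 σ bonds, giving a steric number of 4, so it is sp3.
C5: 3 σ bonds, plus one π bond; 3 regions of electron density → sp2.
C6: 3 σ bonds, plus one π bond — 3 electron domains, sp2.

C1 sp3, C2 sp, C3 sp, C4 sp3, C5 sp2, C6 sp2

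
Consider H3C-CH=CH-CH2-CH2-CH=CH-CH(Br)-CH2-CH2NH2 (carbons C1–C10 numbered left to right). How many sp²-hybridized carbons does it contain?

4

C1: sp3
C2: sp2 ✓
C3: sp2 ✓
C4: sp3
C5: sp3
C6: sp2 ✓
C7: sp2 ✓
C8: sp3
C9: sp3
C10: sp3
C2, C3, C6, C7 → 4 sp2 carbons.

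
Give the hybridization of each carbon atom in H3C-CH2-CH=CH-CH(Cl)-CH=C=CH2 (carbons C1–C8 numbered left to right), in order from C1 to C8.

C1: 4 σ bonds; 4 regions of electron density → sp3.
C2: 4 σ bonds — 4 electron domains, sp3.
C3 is sp2: 3 σ bonds, plus one π bond, 3 electron-density regions.
C4: 3 σ bonds, plus one π bond; 3 regions of electron density → sp2.
C5 carries 4 σ bonds, giving a steric number of 4, so it is sp3.
C6: 3 σ bonds, plus one π bond; 3 regions of electron density → sp2.
C7 is sp: 2 σ bonds, plus two π bonds, 2 electron-density regions.
C8: 3 σ bonds, plus one π bond — 3 electron domains, sp2.

C1 sp3, C2 sp3, C3 sp2, C4 sp2, C5 sp3, C6 sp2, C7 sp, C8 sp2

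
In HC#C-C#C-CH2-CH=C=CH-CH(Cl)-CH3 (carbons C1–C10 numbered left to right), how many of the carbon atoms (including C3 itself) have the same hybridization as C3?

5

C3 is sp (two π bonds).
C1: sp ✓
C2: sp ✓
C3: sp ✓
C4: sp ✓
C5: sp3
C6: sp2
C7: sp ✓
C8: sp2
C9: sp3
C10: sp3
5 carbons are sp.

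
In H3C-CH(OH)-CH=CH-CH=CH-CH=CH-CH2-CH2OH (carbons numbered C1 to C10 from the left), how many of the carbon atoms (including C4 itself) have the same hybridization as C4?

6

C4 is sp2 (one π bond).
C1: sp3
C2: sp3
C3: sp2 ✓
C4: sp2 ✓
C5: sp2 ✓
C6: sp2 ✓
C7: sp2 ✓
C8: sp2 ✓
C9: sp3
C10: sp3
6 carbons are sp2.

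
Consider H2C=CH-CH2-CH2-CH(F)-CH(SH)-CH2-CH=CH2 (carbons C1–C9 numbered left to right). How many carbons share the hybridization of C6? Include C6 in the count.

5

C6 is sp3 (only σ bonds).
C1: sp2
C2: sp2
C3: sp3 ✓
C4: sp3 ✓
C5: sp3 ✓
C6: sp3 ✓
C7: sp3 ✓
C8: sp2
C9: sp2
5 carbons are sp3.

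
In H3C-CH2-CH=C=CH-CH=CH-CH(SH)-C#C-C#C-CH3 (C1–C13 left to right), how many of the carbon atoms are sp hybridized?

5

C1: sp3
C2: sp3
C3: sp2
C4: sp ✓
C5: sp2
C6: sp2
C7: sp2
C8: sp3
C9: sp ✓
C10: sp ✓
C11: sp ✓
C12: sp ✓
C13: sp3
C4, C9, C10, C11, C12 → 5 sp carbons.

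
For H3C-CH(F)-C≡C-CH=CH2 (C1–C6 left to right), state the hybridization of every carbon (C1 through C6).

C1: 4 σ bonds; 4 regions of electron density → sp3.
C2 is sp3: 4 σ bonds, 4 electron-density regions.
C3 (2 σ bonds, plus two π bonds) has steric number 2: sp.
C4 has 2 σ bonds, plus two π bonds: steric number 2 → sp.
C5 is sp2: 3 σ bonds, plus one π bond, 3 electron-density regions.
C6 — 3 σ bonds, plus one π bond. Steric number 3, so sp2.

C1 sp3, C2 sp3, C3 sp, C4 sp, C5 sp2, C6 sp2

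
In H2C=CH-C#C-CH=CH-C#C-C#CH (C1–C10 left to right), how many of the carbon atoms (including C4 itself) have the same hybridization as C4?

C4 is sp (two π bonds).
C1: sp2
C2: sp2
C3: sp ✓
C4: sp ✓
C5: sp2
C6: sp2
C7: sp ✓
C8: sp ✓
C9: sp ✓
C10: sp ✓
6 carbons are sp.

6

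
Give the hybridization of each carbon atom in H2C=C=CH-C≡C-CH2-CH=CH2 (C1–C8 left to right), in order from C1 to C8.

C1 (3 σ bonds, plus one π bond) has steric number 3: sp2.
C2: 2 σ bonds, plus two π bonds — 2 electron domains, sp.
C3 has 3 σ bonds, plus one π bond: steric number 3 → sp2.
C4 has 2 σ bonds, plus two π bonds: steric number 2 → sp.
C5: 2 σ bonds, plus two π bonds — 2 electron domains, sp.
C6 — 4 σ bonds. Steric number 4, so sp3.
C7 (3 σ bonds, plus one π bond) has steric number 3: sp2.
C8 has 3 σ bonds, plus one π bond: steric number 3 → sp2.

C1 sp2, C2 sp, C3 sp2, C4 sp, C5 sp, C6 sp3, C7 sp2, C8 sp2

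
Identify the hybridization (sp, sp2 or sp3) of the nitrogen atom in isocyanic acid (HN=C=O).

sp²

The nitrogen atom — 2 σ bonds and 1 lone pair, plus one π bond. Steric number 3, so sp2.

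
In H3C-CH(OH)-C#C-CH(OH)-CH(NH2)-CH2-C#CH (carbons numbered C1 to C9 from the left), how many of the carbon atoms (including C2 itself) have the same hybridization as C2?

C2 is sp3 (only σ bonds).
C1: sp3 ✓
C2: sp3 ✓
C3: sp
C4: sp
C5: sp3 ✓
C6: sp3 ✓
C7: sp3 ✓
C8: sp
C9: sp
5 carbons are sp3.

5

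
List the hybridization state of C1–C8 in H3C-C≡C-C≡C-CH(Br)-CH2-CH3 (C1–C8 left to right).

C1 is sp3: 4 σ bonds, 4 electron-density regions.
C2 (2 σ bonds, plus two π bonds) has steric number 2: sp.
C3 has 2 σ bonds, plus two π bonds: steric number 2 → sp.
C4 — 2 σ bonds, plus two π bonds. Steric number 2, so sp.
C5 has 2 σ bonds, plus two π bonds: steric number 2 → sp.
C6: 4 σ bonds — 4 electron domains, sp3.
C7: 4 σ bonds; 4 regions of electron density → sp3.
C8 carries 4 σ bonds, giving a steric number of 4, so it is sp3.

C1 sp3, C2 sp, C3 sp, C4 sp, C5 sp, C6 sp3, C7 sp3, C8 sp3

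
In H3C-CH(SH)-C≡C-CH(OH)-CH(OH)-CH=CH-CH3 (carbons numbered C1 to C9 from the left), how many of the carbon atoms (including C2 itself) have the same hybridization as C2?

5

C2 is sp3 (only σ bonds).
C1: sp3 ✓
C2: sp3 ✓
C3: sp
C4: sp
C5: sp3 ✓
C6: sp3 ✓
C7: sp2
C8: sp2
C9: sp3 ✓
5 carbons are sp3.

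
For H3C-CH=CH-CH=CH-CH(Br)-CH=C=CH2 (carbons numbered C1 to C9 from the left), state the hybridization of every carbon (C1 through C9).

C1: 4 σ bonds; 4 regions of electron density → sp3.
C2 — 3 σ bonds, plus one π bond. Steric number 3, so sp2.
C3: 3 σ bonds, plus one π bond; 3 regions of electron density → sp2.
C4 is sp2: 3 σ bonds, plus one π bond, 3 electron-density regions.
C5: 3 σ bonds, plus one π bond; 3 regions of electron density → sp2.
C6 — 4 σ bonds. Steric number 4, so sp3.
C7: 3 σ bonds, plus one π bond — 3 electron domains, sp2.
C8 is sp: 2 σ bonds, plus two π bonds, 2 electron-density regions.
C9: 3 σ bonds, plus one π bond; 3 regions of electron density → sp2.

C1 sp3, C2 sp2, C3 sp2, C4 sp2, C5 sp2, C6 sp3, C7 sp2, C8 sp, C9 sp2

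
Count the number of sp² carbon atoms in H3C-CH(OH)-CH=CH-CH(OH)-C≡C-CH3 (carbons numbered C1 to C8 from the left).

2

C1: sp3
C2: sp3
C3: sp2 ✓
C4: sp2 ✓
C5: sp3
C6: sp
C7: sp
C8: sp3
C3, C4 → 2 sp2 carbons.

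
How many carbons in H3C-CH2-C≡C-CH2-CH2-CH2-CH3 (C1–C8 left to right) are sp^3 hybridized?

C1: sp3 ✓
C2: sp3 ✓
C3: sp
C4: sp
C5: sp3 ✓
C6: sp3 ✓
C7: sp3 ✓
C8: sp3 ✓
C1, C2, C5, C6, C7, C8 → 6 sp3 carbons.

6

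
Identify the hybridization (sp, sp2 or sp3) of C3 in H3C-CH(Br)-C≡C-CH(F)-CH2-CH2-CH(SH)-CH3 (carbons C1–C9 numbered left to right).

C3 — 2 σ bonds, plus two π bonds. Steric number 2, so sp.

sp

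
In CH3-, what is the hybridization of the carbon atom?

Three σ bonds + one lone pair = steric number 4 → sp3, pyramidal.

sp3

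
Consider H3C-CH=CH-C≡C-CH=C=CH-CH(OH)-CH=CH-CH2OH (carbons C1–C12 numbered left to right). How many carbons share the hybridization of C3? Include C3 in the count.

C3 is sp2 (one π bond).
C1: sp3
C2: sp2 ✓
C3: sp2 ✓
C4: sp
C5: sp
C6: sp2 ✓
C7: sp
C8: sp2 ✓
C9: sp3
C10: sp2 ✓
C11: sp2 ✓
C12: sp3
6 carbons are sp2.

6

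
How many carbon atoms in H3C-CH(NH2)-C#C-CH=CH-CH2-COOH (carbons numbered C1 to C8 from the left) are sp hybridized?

2

C1: sp3
C2: sp3
C3: sp ✓
C4: sp ✓
C5: sp2
C6: sp2
C7: sp3
C8: sp2
C3, C4 → 2 sp carbons.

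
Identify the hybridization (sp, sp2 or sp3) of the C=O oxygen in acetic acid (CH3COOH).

sp²

The C=O oxygen: 1 σ bond and 2 lone pairs, plus one π bond — 3 electron domains, sp2.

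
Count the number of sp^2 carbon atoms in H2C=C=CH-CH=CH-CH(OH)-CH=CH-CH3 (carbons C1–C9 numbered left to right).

C1: sp2 ✓
C2: sp
C3: sp2 ✓
C4: sp2 ✓
C5: sp2 ✓
C6: sp3
C7: sp2 ✓
C8: sp2 ✓
C9: sp3
C1, C3, C4, C5, C7, C8 → 6 sp2 carbons.

6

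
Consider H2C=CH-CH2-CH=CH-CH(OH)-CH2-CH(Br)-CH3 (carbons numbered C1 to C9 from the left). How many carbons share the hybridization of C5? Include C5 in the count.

C5 is sp2 (one π bond).
C1: sp2 ✓
C2: sp2 ✓
C3: sp3
C4: sp2 ✓
C5: sp2 ✓
C6: sp3
C7: sp3
C8: sp3
C9: sp3
4 carbons are sp2.

4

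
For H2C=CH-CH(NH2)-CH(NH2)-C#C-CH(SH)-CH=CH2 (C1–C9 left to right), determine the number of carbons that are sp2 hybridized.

4

C1: sp2 ✓
C2: sp2 ✓
C3: sp3
C4: sp3
C5: sp
C6: sp
C7: sp3
C8: sp2 ✓
C9: sp2 ✓
C1, C2, C8, C9 → 4 sp2 carbons.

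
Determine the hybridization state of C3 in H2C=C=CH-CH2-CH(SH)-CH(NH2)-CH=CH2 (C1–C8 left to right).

C3: 3 σ bonds, plus one π bond; 3 regions of electron density → sp2.

sp^2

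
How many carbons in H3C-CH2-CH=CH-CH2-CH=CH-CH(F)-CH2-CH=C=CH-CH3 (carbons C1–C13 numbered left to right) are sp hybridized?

1

C1: sp3
C2: sp3
C3: sp2
C4: sp2
C5: sp3
C6: sp2
C7: sp2
C8: sp3
C9: sp3
C10: sp2
C11: sp ✓
C12: sp2
C13: sp3
C11 → 1 sp carbon.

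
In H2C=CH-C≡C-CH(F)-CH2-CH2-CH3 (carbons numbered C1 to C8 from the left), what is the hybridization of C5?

C5 carries 4 σ bonds, giving a steric number of 4, so it is sp3.

sp³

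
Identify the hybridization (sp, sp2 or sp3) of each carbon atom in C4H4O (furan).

sp^2

Each carbon atom has 3 σ bonds, plus one π bond: steric number 3 → sp2.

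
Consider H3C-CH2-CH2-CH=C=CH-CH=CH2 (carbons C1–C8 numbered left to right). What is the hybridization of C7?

sp²

C7 is sp2: 3 σ bonds, plus one π bond, 3 electron-density regions.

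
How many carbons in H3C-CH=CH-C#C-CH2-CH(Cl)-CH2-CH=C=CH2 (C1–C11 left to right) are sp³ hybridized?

4

C1: sp3 ✓
C2: sp2
C3: sp2
C4: sp
C5: sp
C6: sp3 ✓
C7: sp3 ✓
C8: sp3 ✓
C9: sp2
C10: sp
C11: sp2
C1, C6, C7, C8 → 4 sp3 carbons.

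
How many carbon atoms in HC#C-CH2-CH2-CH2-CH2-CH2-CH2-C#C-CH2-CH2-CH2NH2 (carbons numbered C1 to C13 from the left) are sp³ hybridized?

9

C1: sp
C2: sp
C3: sp3 ✓
C4: sp3 ✓
C5: sp3 ✓
C6: sp3 ✓
C7: sp3 ✓
C8: sp3 ✓
C9: sp
C10: sp
C11: sp3 ✓
C12: sp3 ✓
C13: sp3 ✓
C3, C4, C5, C6, C7, C8, C11, C12, C13 → 9 sp3 carbons.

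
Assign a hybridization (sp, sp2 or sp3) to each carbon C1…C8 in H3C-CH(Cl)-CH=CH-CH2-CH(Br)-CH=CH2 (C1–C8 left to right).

C1 sp3, C2 sp3, C3 sp2, C4 sp2, C5 sp3, C6 sp3, C7 sp2, C8 sp2

C1 — 4 σ bonds. Steric number 4, so sp3.
C2 — 4 σ bonds. Steric number 4, so sp3.
C3: 3 σ bonds, plus one π bond — 3 electron domains, sp2.
C4 carries 3 σ bonds, plus one π bond, giving a steric number of 3, so it is sp2.
C5 is sp3: 4 σ bonds, 4 electron-density regions.
C6 — 4 σ bonds. Steric number 4, so sp3.
C7: 3 σ bonds, plus one π bond — 3 electron domains, sp2.
C8 — 3 σ bonds, plus one π bond. Steric number 3, so sp2.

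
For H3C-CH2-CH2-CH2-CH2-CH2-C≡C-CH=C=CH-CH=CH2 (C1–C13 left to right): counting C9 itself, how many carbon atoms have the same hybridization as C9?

4

C9 is sp2 (one π bond).
C1: sp3
C2: sp3
C3: sp3
C4: sp3
C5: sp3
C6: sp3
C7: sp
C8: sp
C9: sp2 ✓
C10: sp
C11: sp2 ✓
C12: sp2 ✓
C13: sp2 ✓
4 carbons are sp2.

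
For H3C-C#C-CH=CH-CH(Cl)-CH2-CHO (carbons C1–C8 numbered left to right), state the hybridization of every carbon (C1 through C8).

C1 sp3, C2 sp, C3 sp, C4 sp2, C5 sp2, C6 sp3, C7 sp3, C8 sp2

C1 — 4 σ bonds. Steric number 4, so sp3.
C2: 2 σ bonds, plus two π bonds — 2 electron domains, sp.
C3 — 2 σ bonds, plus two π bonds. Steric number 2, so sp.
C4 has 3 σ bonds, plus one π bond: steric number 3 → sp2.
C5 has 3 σ bonds, plus one π bond: steric number 3 → sp2.
C6: 4 σ bonds; 4 regions of electron density → sp3.
C7: 4 σ bonds — 4 electron domains, sp3.
C8 carries 3 σ bonds, plus one π bond, giving a steric number of 3, so it is sp2.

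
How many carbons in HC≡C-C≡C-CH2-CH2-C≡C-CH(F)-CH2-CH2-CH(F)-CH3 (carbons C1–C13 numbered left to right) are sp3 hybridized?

C1: sp
C2: sp
C3: sp
C4: sp
C5: sp3 ✓
C6: sp3 ✓
C7: sp
C8: sp
C9: sp3 ✓
C10: sp3 ✓
C11: sp3 ✓
C12: sp3 ✓
C13: sp3 ✓
C5, C6, C9, C10, C11, C12, C13 → 7 sp3 carbons.

7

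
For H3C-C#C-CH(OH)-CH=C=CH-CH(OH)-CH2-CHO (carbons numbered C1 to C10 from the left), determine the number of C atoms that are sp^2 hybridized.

C1: sp3
C2: sp
C3: sp
C4: sp3
C5: sp2 ✓
C6: sp
C7: sp2 ✓
C8: sp3
C9: sp3
C10: sp2 ✓
C5, C7, C10 → 3 sp2 carbons.

3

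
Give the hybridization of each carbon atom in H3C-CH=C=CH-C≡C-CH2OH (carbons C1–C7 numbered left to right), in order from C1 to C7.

C1: 4 σ bonds — 4 electron domains, sp3.
C2 — 3 σ bonds, plus one π bond. Steric number 3, so sp2.
C3: 2 σ bonds, plus two π bonds; 2 regions of electron density → sp.
C4 is sp2: 3 σ bonds, plus one π bond, 3 electron-density regions.
C5: 2 σ bonds, plus two π bonds — 2 electron domains, sp.
C6: 2 σ bonds, plus two π bonds — 2 electron domains, sp.
C7: 4 σ bonds; 4 regions of electron density → sp3.

C1 sp3, C2 sp2, C3 sp, C4 sp2, C5 sp, C6 sp, C7 sp3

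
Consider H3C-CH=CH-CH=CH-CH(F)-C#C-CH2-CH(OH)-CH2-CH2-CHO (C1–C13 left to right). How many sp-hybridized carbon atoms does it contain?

2

C1: sp3
C2: sp2
C3: sp2
C4: sp2
C5: sp2
C6: sp3
C7: sp ✓
C8: sp ✓
C9: sp3
C10: sp3
C11: sp3
C12: sp3
C13: sp2
C7, C8 → 2 sp carbons.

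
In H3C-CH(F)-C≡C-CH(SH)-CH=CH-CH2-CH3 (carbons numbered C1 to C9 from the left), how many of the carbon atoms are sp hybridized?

C1: sp3
C2: sp3
C3: sp ✓
C4: sp ✓
C5: sp3
C6: sp2
C7: sp2
C8: sp3
C9: sp3
C3, C4 → 2 sp carbons.

2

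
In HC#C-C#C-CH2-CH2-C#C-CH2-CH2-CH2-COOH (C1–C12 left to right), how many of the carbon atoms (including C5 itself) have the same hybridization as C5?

C5 is sp3 (only σ bonds).
C1: sp
C2: sp
C3: sp
C4: sp
C5: sp3 ✓
C6: sp3 ✓
C7: sp
C8: sp
C9: sp3 ✓
C10: sp3 ✓
C11: sp3 ✓
C12: sp2
5 carbons are sp3.

5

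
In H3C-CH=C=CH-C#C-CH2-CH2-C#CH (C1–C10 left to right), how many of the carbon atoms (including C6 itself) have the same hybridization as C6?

C6 is sp (two π bonds).
C1: sp3
C2: sp2
C3: sp ✓
C4: sp2
C5: sp ✓
C6: sp ✓
C7: sp3
C8: sp3
C9: sp ✓
C10: sp ✓
5 carbons are sp.

5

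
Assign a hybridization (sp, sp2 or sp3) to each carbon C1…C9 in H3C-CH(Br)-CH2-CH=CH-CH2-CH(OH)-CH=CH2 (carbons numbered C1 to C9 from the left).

C1 sp3, C2 sp3, C3 sp3, C4 sp2, C5 sp2, C6 sp3, C7 sp3, C8 sp2, C9 sp2

C1 — 4 σ bonds. Steric number 4, so sp3.
C2 — 4 σ bonds. Steric number 4, so sp3.
C3 has 4 σ bonds: steric number 4 → sp3.
C4 (3 σ bonds, plus one π bond) has steric number 3: sp2.
C5: 3 σ bonds, plus one π bond; 3 regions of electron density → sp2.
C6: 4 σ bonds; 4 regions of electron density → sp3.
C7 is sp3: 4 σ bonds, 4 electron-density regions.
C8 carries 3 σ bonds, plus one π bond, giving a steric number of 3, so it is sp2.
C9 (3 σ bonds, plus one π bond) has steric number 3: sp2.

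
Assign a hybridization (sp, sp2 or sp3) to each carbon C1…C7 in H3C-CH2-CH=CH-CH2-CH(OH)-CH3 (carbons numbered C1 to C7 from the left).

C1 (4 σ bonds) has steric number 4: sp3.
C2: 4 σ bonds; 4 regions of electron density → sp3.
C3 is sp2: 3 σ bonds, plus one π bond, 3 electron-density regions.
C4: 3 σ bonds, plus one π bond — 3 electron domains, sp2.
C5 is sp3: 4 σ bonds, 4 electron-density regions.
C6: 4 σ bonds — 4 electron domains, sp3.
C7 is sp3: 4 σ bonds, 4 electron-density regions.

C1 sp3, C2 sp3, C3 sp2, C4 sp2, C5 sp3, C6 sp3, C7 sp3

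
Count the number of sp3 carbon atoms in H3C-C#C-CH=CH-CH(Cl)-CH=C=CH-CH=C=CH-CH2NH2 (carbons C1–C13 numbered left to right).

C1: sp3 ✓
C2: sp
C3: sp
C4: sp2
C5: sp2
C6: sp3 ✓
C7: sp2
C8: sp
C9: sp2
C10: sp2
C11: sp
C12: sp2
C13: sp3 ✓
C1, C6, C13 → 3 sp3 carbons.

3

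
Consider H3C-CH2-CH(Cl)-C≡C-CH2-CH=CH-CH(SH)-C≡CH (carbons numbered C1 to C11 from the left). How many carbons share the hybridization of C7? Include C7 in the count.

C7 is sp2 (one π bond).
C1: sp3
C2: sp3
C3: sp3
C4: sp
C5: sp
C6: sp3
C7: sp2 ✓
C8: sp2 ✓
C9: sp3
C10: sp
C11: sp
2 carbons are sp2.

2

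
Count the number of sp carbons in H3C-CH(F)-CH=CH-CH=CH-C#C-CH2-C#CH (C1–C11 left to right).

4

C1: sp3
C2: sp3
C3: sp2
C4: sp2
C5: sp2
C6: sp2
C7: sp ✓
C8: sp ✓
C9: sp3
C10: sp ✓
C11: sp ✓
C7, C8, C10, C11 → 4 sp carbons.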